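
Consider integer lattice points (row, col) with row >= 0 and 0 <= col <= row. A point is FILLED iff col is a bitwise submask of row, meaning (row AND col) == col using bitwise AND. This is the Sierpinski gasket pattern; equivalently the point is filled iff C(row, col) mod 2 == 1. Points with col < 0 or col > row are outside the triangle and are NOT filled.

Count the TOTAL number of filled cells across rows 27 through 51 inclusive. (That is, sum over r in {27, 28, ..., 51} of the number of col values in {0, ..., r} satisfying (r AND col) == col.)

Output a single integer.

r27=11011 pc4: +16 =16
r28=11100 pc3: +8 =24
r29=11101 pc4: +16 =40
r30=11110 pc4: +16 =56
r31=11111 pc5: +32 =88
r32=100000 pc1: +2 =90
r33=100001 pc2: +4 =94
r34=100010 pc2: +4 =98
r35=100011 pc3: +8 =106
r36=100100 pc2: +4 =110
r37=100101 pc3: +8 =118
r38=100110 pc3: +8 =126
r39=100111 pc4: +16 =142
r40=101000 pc2: +4 =146
r41=101001 pc3: +8 =154
r42=101010 pc3: +8 =162
r43=101011 pc4: +16 =178
r44=101100 pc3: +8 =186
r45=101101 pc4: +16 =202
r46=101110 pc4: +16 =218
r47=101111 pc5: +32 =250
r48=110000 pc2: +4 =254
r49=110001 pc3: +8 =262
r50=110010 pc3: +8 =270
r51=110011 pc4: +16 =286

Answer: 286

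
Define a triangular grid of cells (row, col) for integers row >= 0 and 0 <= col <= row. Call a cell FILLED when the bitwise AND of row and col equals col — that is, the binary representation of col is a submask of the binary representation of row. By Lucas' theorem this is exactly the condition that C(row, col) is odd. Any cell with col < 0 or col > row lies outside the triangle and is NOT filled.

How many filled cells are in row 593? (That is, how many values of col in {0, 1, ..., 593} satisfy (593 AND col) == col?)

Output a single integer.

593 in binary = 1001010001
popcount(593) = number of 1-bits in 1001010001 = 4
A col c satisfies (593 AND c) == c iff every set bit of c is also set in 593; each of the 4 set bits of 593 can independently be on or off in c.
count = 2^4 = 16

Answer: 16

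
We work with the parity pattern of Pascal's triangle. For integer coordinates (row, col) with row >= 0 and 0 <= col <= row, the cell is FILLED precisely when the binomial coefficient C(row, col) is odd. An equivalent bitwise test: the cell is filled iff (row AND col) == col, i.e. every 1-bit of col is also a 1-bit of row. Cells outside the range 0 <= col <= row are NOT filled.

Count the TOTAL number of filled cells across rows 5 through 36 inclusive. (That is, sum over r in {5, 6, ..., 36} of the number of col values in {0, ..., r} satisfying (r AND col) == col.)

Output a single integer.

Answer: 254

Derivation:
r5=101 pc2: +4 =4
r6=110 pc2: +4 =8
r7=111 pc3: +8 =16
r8=1000 pc1: +2 =18
r9=1001 pc2: +4 =22
r10=1010 pc2: +4 =26
r11=1011 pc3: +8 =34
r12=1100 pc2: +4 =38
r13=1101 pc3: +8 =46
r14=1110 pc3: +8 =54
r15=1111 pc4: +16 =70
r16=10000 pc1: +2 =72
r17=10001 pc2: +4 =76
r18=10010 pc2: +4 =80
r19=10011 pc3: +8 =88
r20=10100 pc2: +4 =92
r21=10101 pc3: +8 =100
r22=10110 pc3: +8 =108
r23=10111 pc4: +16 =124
r24=11000 pc2: +4 =128
r25=11001 pc3: +8 =136
r26=11010 pc3: +8 =144
r27=11011 pc4: +16 =160
r28=11100 pc3: +8 =168
r29=11101 pc4: +16 =184
r30=11110 pc4: +16 =200
r31=11111 pc5: +32 =232
r32=100000 pc1: +2 =234
r33=100001 pc2: +4 =238
r34=100010 pc2: +4 =242
r35=100011 pc3: +8 =250
r36=100100 pc2: +4 =254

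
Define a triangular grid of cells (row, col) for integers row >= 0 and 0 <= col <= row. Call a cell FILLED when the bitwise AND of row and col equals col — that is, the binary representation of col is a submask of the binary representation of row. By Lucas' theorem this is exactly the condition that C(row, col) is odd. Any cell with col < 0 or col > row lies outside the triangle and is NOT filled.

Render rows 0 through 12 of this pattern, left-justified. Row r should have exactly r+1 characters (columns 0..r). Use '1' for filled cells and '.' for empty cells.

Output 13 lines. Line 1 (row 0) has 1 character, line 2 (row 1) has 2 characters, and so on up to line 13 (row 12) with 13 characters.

Answer: 1
11
1.1
1111
1...1
11..11
1.1.1.1
11111111
1.......1
11......11
1.1.....1.1
1111....1111
1...1...1...1

Derivation:
r0=0: 1
r1=1: 11
r2=10: 1.1
r3=11: 1111
r4=100: 1...1
r5=101: 11..11
r6=110: 1.1.1.1
r7=111: 11111111
r8=1000: 1.......1
r9=1001: 11......11
r10=1010: 1.1.....1.1
r11=1011: 1111....1111
r12=1100: 1...1...1...1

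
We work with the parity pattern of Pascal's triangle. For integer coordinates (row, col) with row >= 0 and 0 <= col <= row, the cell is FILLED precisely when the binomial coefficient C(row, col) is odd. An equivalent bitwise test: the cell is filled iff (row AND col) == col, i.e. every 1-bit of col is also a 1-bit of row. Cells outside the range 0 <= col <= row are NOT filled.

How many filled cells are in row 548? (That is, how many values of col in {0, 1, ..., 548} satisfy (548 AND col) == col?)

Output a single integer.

Answer: 8

Derivation:
548 in binary = 1000100100
popcount(548) = number of 1-bits in 1000100100 = 3
A col c satisfies (548 AND c) == c iff every set bit of c is also set in 548; each of the 3 set bits of 548 can independently be on or off in c.
count = 2^3 = 8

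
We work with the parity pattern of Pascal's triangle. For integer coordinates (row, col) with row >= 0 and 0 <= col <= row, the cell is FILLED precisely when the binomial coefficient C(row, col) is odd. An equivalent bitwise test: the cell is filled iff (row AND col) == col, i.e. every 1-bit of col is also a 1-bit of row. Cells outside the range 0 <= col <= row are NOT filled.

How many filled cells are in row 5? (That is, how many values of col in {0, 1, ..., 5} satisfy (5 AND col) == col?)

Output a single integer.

5 in binary = 101
popcount(5) = number of 1-bits in 101 = 2
A col c satisfies (5 AND c) == c iff every set bit of c is also set in 5; each of the 2 set bits of 5 can independently be on or off in c.
count = 2^2 = 4

Answer: 4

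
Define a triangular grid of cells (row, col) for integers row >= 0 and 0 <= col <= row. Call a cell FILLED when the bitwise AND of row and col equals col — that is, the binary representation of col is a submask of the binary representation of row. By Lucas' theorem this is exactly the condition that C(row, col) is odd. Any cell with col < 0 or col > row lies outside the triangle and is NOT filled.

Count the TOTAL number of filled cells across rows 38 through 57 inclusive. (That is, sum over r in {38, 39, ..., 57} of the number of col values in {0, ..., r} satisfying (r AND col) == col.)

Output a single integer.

Answer: 264

Derivation:
r38=100110 pc3: +8 =8
r39=100111 pc4: +16 =24
r40=101000 pc2: +4 =28
r41=101001 pc3: +8 =36
r42=101010 pc3: +8 =44
r43=101011 pc4: +16 =60
r44=101100 pc3: +8 =68
r45=101101 pc4: +16 =84
r46=101110 pc4: +16 =100
r47=101111 pc5: +32 =132
r48=110000 pc2: +4 =136
r49=110001 pc3: +8 =144
r50=110010 pc3: +8 =152
r51=110011 pc4: +16 =168
r52=110100 pc3: +8 =176
r53=110101 pc4: +16 =192
r54=110110 pc4: +16 =208
r55=110111 pc5: +32 =240
r56=111000 pc3: +8 =248
r57=111001 pc4: +16 =264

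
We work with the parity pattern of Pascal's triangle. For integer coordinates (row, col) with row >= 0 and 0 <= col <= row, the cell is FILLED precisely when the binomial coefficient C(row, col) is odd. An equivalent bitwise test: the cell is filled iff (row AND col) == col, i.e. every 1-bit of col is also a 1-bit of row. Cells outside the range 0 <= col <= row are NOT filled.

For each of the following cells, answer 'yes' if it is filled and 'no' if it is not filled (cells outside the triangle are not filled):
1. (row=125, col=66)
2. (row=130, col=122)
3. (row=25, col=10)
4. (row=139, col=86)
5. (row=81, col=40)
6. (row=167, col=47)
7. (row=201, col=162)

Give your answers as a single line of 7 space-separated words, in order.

Answer: no no no no no no no

Derivation:
(125,66): row=0b1111101, col=0b1000010, row AND col = 0b1000000 = 64; 64 != 66 -> empty
(130,122): row=0b10000010, col=0b1111010, row AND col = 0b10 = 2; 2 != 122 -> empty
(25,10): row=0b11001, col=0b1010, row AND col = 0b1000 = 8; 8 != 10 -> empty
(139,86): row=0b10001011, col=0b1010110, row AND col = 0b10 = 2; 2 != 86 -> empty
(81,40): row=0b1010001, col=0b101000, row AND col = 0b0 = 0; 0 != 40 -> empty
(167,47): row=0b10100111, col=0b101111, row AND col = 0b100111 = 39; 39 != 47 -> empty
(201,162): row=0b11001001, col=0b10100010, row AND col = 0b10000000 = 128; 128 != 162 -> empty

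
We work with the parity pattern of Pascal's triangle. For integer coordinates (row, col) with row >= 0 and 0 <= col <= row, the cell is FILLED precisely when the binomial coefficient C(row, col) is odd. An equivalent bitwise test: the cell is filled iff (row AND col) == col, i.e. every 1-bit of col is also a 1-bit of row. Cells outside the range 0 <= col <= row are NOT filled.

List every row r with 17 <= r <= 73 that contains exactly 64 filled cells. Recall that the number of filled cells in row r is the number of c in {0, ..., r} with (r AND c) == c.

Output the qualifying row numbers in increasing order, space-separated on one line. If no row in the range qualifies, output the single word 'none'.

Answer: 63

Derivation:
Row r has 2^popcount(r) filled cells, so we need popcount(r) = log2(64) = 6.
Scan r = 17..73 and keep those with exactly 6 one-bits:
r=17=10001 popcount=2 -> skip
r=18=10010 popcount=2 -> skip
r=19=10011 popcount=3 -> skip
r=20=10100 popcount=2 -> skip
r=21=10101 popcount=3 -> skip
r=22=10110 popcount=3 -> skip
r=23=10111 popcount=4 -> skip
r=24=11000 popcount=2 -> skip
r=25=11001 popcount=3 -> skip
r=26=11010 popcount=3 -> skip
r=27=11011 popcount=4 -> skip
r=28=11100 popcount=3 -> skip
r=29=11101 popcount=4 -> skip
r=30=11110 popcount=4 -> skip
r=31=11111 popcount=5 -> skip
r=32=100000 popcount=1 -> skip
r=33=100001 popcount=2 -> skip
r=34=100010 popcount=2 -> skip
r=35=100011 popcount=3 -> skip
r=36=100100 popcount=2 -> skip
r=37=100101 popcount=3 -> skip
r=38=100110 popcount=3 -> skip
r=39=100111 popcount=4 -> skip
r=40=101000 popcount=2 -> skip
r=41=101001 popcount=3 -> skip
r=42=101010 popcount=3 -> skip
r=43=101011 popcount=4 -> skip
r=44=101100 popcount=3 -> skip
r=45=101101 popcount=4 -> skip
r=46=101110 popcount=4 -> skip
r=47=101111 popcount=5 -> skip
r=48=110000 popcount=2 -> skip
r=49=110001 popcount=3 -> skip
r=50=110010 popcount=3 -> skip
r=51=110011 popcount=4 -> skip
r=52=110100 popcount=3 -> skip
r=53=110101 popcount=4 -> skip
r=54=110110 popcount=4 -> skip
r=55=110111 popcount=5 -> skip
r=56=111000 popcount=3 -> skip
r=57=111001 popcount=4 -> skip
r=58=111010 popcount=4 -> skip
r=59=111011 popcount=5 -> skip
r=60=111100 popcount=4 -> skip
r=61=111101 popcount=5 -> skip
r=62=111110 popcount=5 -> skip
r=63=111111 popcount=6 -> KEEP
r=64=1000000 popcount=1 -> skip
r=65=1000001 popcount=2 -> skip
r=66=1000010 popcount=2 -> skip
r=67=1000011 popcount=3 -> skip
r=68=1000100 popcount=2 -> skip
r=69=1000101 popcount=3 -> skip
r=70=1000110 popcount=3 -> skip
r=71=1000111 popcount=4 -> skip
r=72=1001000 popcount=2 -> skip
r=73=1001001 popcount=3 -> skip
Kept rows: 63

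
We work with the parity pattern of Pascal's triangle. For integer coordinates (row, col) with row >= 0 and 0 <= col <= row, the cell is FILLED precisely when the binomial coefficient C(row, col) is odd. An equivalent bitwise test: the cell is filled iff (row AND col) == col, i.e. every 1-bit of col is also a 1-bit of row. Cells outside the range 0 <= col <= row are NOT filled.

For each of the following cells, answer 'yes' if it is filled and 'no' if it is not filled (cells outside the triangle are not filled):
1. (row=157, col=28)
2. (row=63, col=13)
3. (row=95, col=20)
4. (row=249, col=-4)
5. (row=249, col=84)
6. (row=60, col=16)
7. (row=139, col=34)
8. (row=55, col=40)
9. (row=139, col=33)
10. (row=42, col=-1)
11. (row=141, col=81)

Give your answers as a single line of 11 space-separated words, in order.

(157,28): row=0b10011101, col=0b11100, row AND col = 0b11100 = 28; 28 == 28 -> filled
(63,13): row=0b111111, col=0b1101, row AND col = 0b1101 = 13; 13 == 13 -> filled
(95,20): row=0b1011111, col=0b10100, row AND col = 0b10100 = 20; 20 == 20 -> filled
(249,-4): col outside [0, 249] -> not filled
(249,84): row=0b11111001, col=0b1010100, row AND col = 0b1010000 = 80; 80 != 84 -> empty
(60,16): row=0b111100, col=0b10000, row AND col = 0b10000 = 16; 16 == 16 -> filled
(139,34): row=0b10001011, col=0b100010, row AND col = 0b10 = 2; 2 != 34 -> empty
(55,40): row=0b110111, col=0b101000, row AND col = 0b100000 = 32; 32 != 40 -> empty
(139,33): row=0b10001011, col=0b100001, row AND col = 0b1 = 1; 1 != 33 -> empty
(42,-1): col outside [0, 42] -> not filled
(141,81): row=0b10001101, col=0b1010001, row AND col = 0b1 = 1; 1 != 81 -> empty

Answer: yes yes yes no no yes no no no no no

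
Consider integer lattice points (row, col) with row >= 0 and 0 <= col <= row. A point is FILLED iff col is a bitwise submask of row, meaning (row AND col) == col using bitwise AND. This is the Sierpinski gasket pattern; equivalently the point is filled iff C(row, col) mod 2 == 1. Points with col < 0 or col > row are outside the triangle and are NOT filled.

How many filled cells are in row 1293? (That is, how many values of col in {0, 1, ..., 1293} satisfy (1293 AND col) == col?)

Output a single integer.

1293 in binary = 10100001101
popcount(1293) = number of 1-bits in 10100001101 = 5
A col c satisfies (1293 AND c) == c iff every set bit of c is also set in 1293; each of the 5 set bits of 1293 can independently be on or off in c.
count = 2^5 = 32

Answer: 32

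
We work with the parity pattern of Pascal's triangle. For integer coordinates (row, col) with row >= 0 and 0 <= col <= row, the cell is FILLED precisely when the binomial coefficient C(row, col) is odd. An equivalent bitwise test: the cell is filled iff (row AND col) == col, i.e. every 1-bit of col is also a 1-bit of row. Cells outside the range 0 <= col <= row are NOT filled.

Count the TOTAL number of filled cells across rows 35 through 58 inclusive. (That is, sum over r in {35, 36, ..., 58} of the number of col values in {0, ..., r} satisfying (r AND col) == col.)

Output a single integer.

Answer: 300

Derivation:
r35=100011 pc3: +8 =8
r36=100100 pc2: +4 =12
r37=100101 pc3: +8 =20
r38=100110 pc3: +8 =28
r39=100111 pc4: +16 =44
r40=101000 pc2: +4 =48
r41=101001 pc3: +8 =56
r42=101010 pc3: +8 =64
r43=101011 pc4: +16 =80
r44=101100 pc3: +8 =88
r45=101101 pc4: +16 =104
r46=101110 pc4: +16 =120
r47=101111 pc5: +32 =152
r48=110000 pc2: +4 =156
r49=110001 pc3: +8 =164
r50=110010 pc3: +8 =172
r51=110011 pc4: +16 =188
r52=110100 pc3: +8 =196
r53=110101 pc4: +16 =212
r54=110110 pc4: +16 =228
r55=110111 pc5: +32 =260
r56=111000 pc3: +8 =268
r57=111001 pc4: +16 =284
r58=111010 pc4: +16 =300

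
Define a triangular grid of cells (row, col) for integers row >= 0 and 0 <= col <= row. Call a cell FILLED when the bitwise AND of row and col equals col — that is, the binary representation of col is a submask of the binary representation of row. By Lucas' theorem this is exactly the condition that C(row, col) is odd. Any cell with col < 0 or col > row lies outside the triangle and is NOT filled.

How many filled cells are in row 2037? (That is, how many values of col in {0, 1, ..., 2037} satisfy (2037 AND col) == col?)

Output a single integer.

Answer: 512

Derivation:
2037 in binary = 11111110101
popcount(2037) = number of 1-bits in 11111110101 = 9
A col c satisfies (2037 AND c) == c iff every set bit of c is also set in 2037; each of the 9 set bits of 2037 can independently be on or off in c.
count = 2^9 = 512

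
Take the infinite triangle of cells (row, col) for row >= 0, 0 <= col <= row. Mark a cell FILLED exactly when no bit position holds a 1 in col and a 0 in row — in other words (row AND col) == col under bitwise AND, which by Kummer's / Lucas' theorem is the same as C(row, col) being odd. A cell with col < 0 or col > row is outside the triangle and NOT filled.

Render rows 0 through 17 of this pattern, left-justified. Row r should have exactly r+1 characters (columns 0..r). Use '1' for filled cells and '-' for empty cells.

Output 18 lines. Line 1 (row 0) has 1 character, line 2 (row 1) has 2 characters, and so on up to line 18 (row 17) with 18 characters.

r0=0: 1
r1=1: 11
r2=10: 1-1
r3=11: 1111
r4=100: 1---1
r5=101: 11--11
r6=110: 1-1-1-1
r7=111: 11111111
r8=1000: 1-------1
r9=1001: 11------11
r10=1010: 1-1-----1-1
r11=1011: 1111----1111
r12=1100: 1---1---1---1
r13=1101: 11--11--11--11
r14=1110: 1-1-1-1-1-1-1-1
r15=1111: 1111111111111111
r16=10000: 1---------------1
r17=10001: 11--------------11

Answer: 1
11
1-1
1111
1---1
11--11
1-1-1-1
11111111
1-------1
11------11
1-1-----1-1
1111----1111
1---1---1---1
11--11--11--11
1-1-1-1-1-1-1-1
1111111111111111
1---------------1
11--------------11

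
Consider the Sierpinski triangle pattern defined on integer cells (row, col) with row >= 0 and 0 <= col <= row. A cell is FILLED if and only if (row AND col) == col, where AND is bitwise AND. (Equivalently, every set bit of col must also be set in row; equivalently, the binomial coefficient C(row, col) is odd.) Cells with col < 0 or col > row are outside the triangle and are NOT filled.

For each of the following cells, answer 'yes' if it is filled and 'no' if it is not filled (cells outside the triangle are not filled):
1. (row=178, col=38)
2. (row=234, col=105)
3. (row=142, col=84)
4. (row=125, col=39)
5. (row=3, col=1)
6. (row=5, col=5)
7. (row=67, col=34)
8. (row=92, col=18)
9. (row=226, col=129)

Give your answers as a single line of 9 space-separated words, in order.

Answer: no no no no yes yes no no no

Derivation:
(178,38): row=0b10110010, col=0b100110, row AND col = 0b100010 = 34; 34 != 38 -> empty
(234,105): row=0b11101010, col=0b1101001, row AND col = 0b1101000 = 104; 104 != 105 -> empty
(142,84): row=0b10001110, col=0b1010100, row AND col = 0b100 = 4; 4 != 84 -> empty
(125,39): row=0b1111101, col=0b100111, row AND col = 0b100101 = 37; 37 != 39 -> empty
(3,1): row=0b11, col=0b1, row AND col = 0b1 = 1; 1 == 1 -> filled
(5,5): row=0b101, col=0b101, row AND col = 0b101 = 5; 5 == 5 -> filled
(67,34): row=0b1000011, col=0b100010, row AND col = 0b10 = 2; 2 != 34 -> empty
(92,18): row=0b1011100, col=0b10010, row AND col = 0b10000 = 16; 16 != 18 -> empty
(226,129): row=0b11100010, col=0b10000001, row AND col = 0b10000000 = 128; 128 != 129 -> empty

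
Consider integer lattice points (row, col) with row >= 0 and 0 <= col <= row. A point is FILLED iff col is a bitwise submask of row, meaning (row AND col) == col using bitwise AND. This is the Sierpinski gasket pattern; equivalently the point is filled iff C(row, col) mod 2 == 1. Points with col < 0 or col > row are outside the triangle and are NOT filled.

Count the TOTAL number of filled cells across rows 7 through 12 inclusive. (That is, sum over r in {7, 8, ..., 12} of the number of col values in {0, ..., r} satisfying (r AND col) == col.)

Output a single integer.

r7=111 pc3: +8 =8
r8=1000 pc1: +2 =10
r9=1001 pc2: +4 =14
r10=1010 pc2: +4 =18
r11=1011 pc3: +8 =26
r12=1100 pc2: +4 =30

Answer: 30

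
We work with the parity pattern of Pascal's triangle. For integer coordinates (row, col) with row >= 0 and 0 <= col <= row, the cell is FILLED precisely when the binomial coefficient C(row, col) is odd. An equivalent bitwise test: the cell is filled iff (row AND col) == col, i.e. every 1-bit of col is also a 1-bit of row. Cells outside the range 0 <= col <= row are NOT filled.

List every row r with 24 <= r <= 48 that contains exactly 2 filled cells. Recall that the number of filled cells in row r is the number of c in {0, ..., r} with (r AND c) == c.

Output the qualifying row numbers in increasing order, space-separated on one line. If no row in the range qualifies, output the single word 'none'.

Row r has 2^popcount(r) filled cells, so we need popcount(r) = log2(2) = 1.
Scan r = 24..48 and keep those with exactly 1 one-bits:
r=24=11000 popcount=2 -> skip
r=25=11001 popcount=3 -> skip
r=26=11010 popcount=3 -> skip
r=27=11011 popcount=4 -> skip
r=28=11100 popcount=3 -> skip
r=29=11101 popcount=4 -> skip
r=30=11110 popcount=4 -> skip
r=31=11111 popcount=5 -> skip
r=32=100000 popcount=1 -> KEEP
r=33=100001 popcount=2 -> skip
r=34=100010 popcount=2 -> skip
r=35=100011 popcount=3 -> skip
r=36=100100 popcount=2 -> skip
r=37=100101 popcount=3 -> skip
r=38=100110 popcount=3 -> skip
r=39=100111 popcount=4 -> skip
r=40=101000 popcount=2 -> skip
r=41=101001 popcount=3 -> skip
r=42=101010 popcount=3 -> skip
r=43=101011 popcount=4 -> skip
r=44=101100 popcount=3 -> skip
r=45=101101 popcount=4 -> skip
r=46=101110 popcount=4 -> skip
r=47=101111 popcount=5 -> skip
r=48=110000 popcount=2 -> skip
Kept rows: 32

Answer: 32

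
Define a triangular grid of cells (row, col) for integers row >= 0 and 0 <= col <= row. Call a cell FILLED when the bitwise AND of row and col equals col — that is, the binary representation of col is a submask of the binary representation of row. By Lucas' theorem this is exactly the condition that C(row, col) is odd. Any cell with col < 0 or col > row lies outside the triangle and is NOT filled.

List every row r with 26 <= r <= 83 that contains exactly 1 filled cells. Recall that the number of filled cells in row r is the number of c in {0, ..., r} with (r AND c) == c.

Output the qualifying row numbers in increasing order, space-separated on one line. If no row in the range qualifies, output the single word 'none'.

Answer: none

Derivation:
Row r has 2^popcount(r) filled cells, so we need popcount(r) = log2(1) = 0.
Scan r = 26..83 and keep those with exactly 0 one-bits:
r=26=11010 popcount=3 -> skip
r=27=11011 popcount=4 -> skip
r=28=11100 popcount=3 -> skip
r=29=11101 popcount=4 -> skip
r=30=11110 popcount=4 -> skip
r=31=11111 popcount=5 -> skip
r=32=100000 popcount=1 -> skip
r=33=100001 popcount=2 -> skip
r=34=100010 popcount=2 -> skip
r=35=100011 popcount=3 -> skip
r=36=100100 popcount=2 -> skip
r=37=100101 popcount=3 -> skip
r=38=100110 popcount=3 -> skip
r=39=100111 popcount=4 -> skip
r=40=101000 popcount=2 -> skip
r=41=101001 popcount=3 -> skip
r=42=101010 popcount=3 -> skip
r=43=101011 popcount=4 -> skip
r=44=101100 popcount=3 -> skip
r=45=101101 popcount=4 -> skip
r=46=101110 popcount=4 -> skip
r=47=101111 popcount=5 -> skip
r=48=110000 popcount=2 -> skip
r=49=110001 popcount=3 -> skip
r=50=110010 popcount=3 -> skip
r=51=110011 popcount=4 -> skip
r=52=110100 popcount=3 -> skip
r=53=110101 popcount=4 -> skip
r=54=110110 popcount=4 -> skip
r=55=110111 popcount=5 -> skip
r=56=111000 popcount=3 -> skip
r=57=111001 popcount=4 -> skip
r=58=111010 popcount=4 -> skip
r=59=111011 popcount=5 -> skip
r=60=111100 popcount=4 -> skip
r=61=111101 popcount=5 -> skip
r=62=111110 popcount=5 -> skip
r=63=111111 popcount=6 -> skip
r=64=1000000 popcount=1 -> skip
r=65=1000001 popcount=2 -> skip
r=66=1000010 popcount=2 -> skip
r=67=1000011 popcount=3 -> skip
r=68=1000100 popcount=2 -> skip
r=69=1000101 popcount=3 -> skip
r=70=1000110 popcount=3 -> skip
r=71=1000111 popcount=4 -> skip
r=72=1001000 popcount=2 -> skip
r=73=1001001 popcount=3 -> skip
r=74=1001010 popcount=3 -> skip
r=75=1001011 popcount=4 -> skip
r=76=1001100 popcount=3 -> skip
r=77=1001101 popcount=4 -> skip
r=78=1001110 popcount=4 -> skip
r=79=1001111 popcount=5 -> skip
r=80=1010000 popcount=2 -> skip
r=81=1010001 popcount=3 -> skip
r=82=1010010 popcount=3 -> skip
r=83=1010011 popcount=4 -> skip
Kept rows: none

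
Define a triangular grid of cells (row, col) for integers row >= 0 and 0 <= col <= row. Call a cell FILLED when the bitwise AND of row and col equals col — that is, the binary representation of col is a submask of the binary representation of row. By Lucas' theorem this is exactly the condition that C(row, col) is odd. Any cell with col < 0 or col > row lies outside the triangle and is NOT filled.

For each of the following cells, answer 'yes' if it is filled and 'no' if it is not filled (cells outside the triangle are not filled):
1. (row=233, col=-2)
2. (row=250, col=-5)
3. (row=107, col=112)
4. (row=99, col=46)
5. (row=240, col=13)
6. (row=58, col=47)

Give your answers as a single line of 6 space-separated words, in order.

Answer: no no no no no no

Derivation:
(233,-2): col outside [0, 233] -> not filled
(250,-5): col outside [0, 250] -> not filled
(107,112): col outside [0, 107] -> not filled
(99,46): row=0b1100011, col=0b101110, row AND col = 0b100010 = 34; 34 != 46 -> empty
(240,13): row=0b11110000, col=0b1101, row AND col = 0b0 = 0; 0 != 13 -> empty
(58,47): row=0b111010, col=0b101111, row AND col = 0b101010 = 42; 42 != 47 -> empty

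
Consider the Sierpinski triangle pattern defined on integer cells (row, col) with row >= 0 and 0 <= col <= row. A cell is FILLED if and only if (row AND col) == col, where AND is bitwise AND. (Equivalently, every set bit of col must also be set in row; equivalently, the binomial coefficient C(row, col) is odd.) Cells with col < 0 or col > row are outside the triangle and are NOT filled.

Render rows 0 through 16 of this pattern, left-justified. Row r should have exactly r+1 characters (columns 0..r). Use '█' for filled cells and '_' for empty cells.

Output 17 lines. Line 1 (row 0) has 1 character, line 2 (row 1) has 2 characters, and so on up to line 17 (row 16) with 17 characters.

r0=0: █
r1=1: ██
r2=10: █_█
r3=11: ████
r4=100: █___█
r5=101: ██__██
r6=110: █_█_█_█
r7=111: ████████
r8=1000: █_______█
r9=1001: ██______██
r10=1010: █_█_____█_█
r11=1011: ████____████
r12=1100: █___█___█___█
r13=1101: ██__██__██__██
r14=1110: █_█_█_█_█_█_█_█
r15=1111: ████████████████
r16=10000: █_______________█

Answer: █
██
█_█
████
█___█
██__██
█_█_█_█
████████
█_______█
██______██
█_█_____█_█
████____████
█___█___█___█
██__██__██__██
█_█_█_█_█_█_█_█
████████████████
█_______________█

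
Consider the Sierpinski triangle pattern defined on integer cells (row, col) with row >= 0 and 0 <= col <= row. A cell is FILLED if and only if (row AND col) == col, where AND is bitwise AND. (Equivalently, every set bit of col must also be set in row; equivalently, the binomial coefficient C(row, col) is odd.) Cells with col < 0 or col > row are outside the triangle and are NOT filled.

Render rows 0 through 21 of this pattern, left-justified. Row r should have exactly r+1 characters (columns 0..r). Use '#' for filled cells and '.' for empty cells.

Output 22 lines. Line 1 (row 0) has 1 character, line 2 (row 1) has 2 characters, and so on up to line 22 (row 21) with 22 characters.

r0=0: #
r1=1: ##
r2=10: #.#
r3=11: ####
r4=100: #...#
r5=101: ##..##
r6=110: #.#.#.#
r7=111: ########
r8=1000: #.......#
r9=1001: ##......##
r10=1010: #.#.....#.#
r11=1011: ####....####
r12=1100: #...#...#...#
r13=1101: ##..##..##..##
r14=1110: #.#.#.#.#.#.#.#
r15=1111: ################
r16=10000: #...............#
r17=10001: ##..............##
r18=10010: #.#.............#.#
r19=10011: ####............####
r20=10100: #...#...........#...#
r21=10101: ##..##..........##..##

Answer: #
##
#.#
####
#...#
##..##
#.#.#.#
########
#.......#
##......##
#.#.....#.#
####....####
#...#...#...#
##..##..##..##
#.#.#.#.#.#.#.#
################
#...............#
##..............##
#.#.............#.#
####............####
#...#...........#...#
##..##..........##..##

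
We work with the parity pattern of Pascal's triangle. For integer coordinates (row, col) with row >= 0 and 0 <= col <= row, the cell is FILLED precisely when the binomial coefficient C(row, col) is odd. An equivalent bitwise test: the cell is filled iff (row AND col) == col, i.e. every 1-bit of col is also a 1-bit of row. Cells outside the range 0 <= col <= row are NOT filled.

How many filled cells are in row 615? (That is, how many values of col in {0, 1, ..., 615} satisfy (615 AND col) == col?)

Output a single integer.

Answer: 64

Derivation:
615 in binary = 1001100111
popcount(615) = number of 1-bits in 1001100111 = 6
A col c satisfies (615 AND c) == c iff every set bit of c is also set in 615; each of the 6 set bits of 615 can independently be on or off in c.
count = 2^6 = 64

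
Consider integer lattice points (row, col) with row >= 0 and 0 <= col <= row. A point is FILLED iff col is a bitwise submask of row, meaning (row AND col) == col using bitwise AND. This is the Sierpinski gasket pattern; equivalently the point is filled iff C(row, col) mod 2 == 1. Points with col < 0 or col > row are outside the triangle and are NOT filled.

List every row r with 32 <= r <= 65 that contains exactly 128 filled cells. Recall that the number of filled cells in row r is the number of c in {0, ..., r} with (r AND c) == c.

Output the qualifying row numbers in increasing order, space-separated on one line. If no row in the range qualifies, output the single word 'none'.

Row r has 2^popcount(r) filled cells, so we need popcount(r) = log2(128) = 7.
Scan r = 32..65 and keep those with exactly 7 one-bits:
r=32=100000 popcount=1 -> skip
r=33=100001 popcount=2 -> skip
r=34=100010 popcount=2 -> skip
r=35=100011 popcount=3 -> skip
r=36=100100 popcount=2 -> skip
r=37=100101 popcount=3 -> skip
r=38=100110 popcount=3 -> skip
r=39=100111 popcount=4 -> skip
r=40=101000 popcount=2 -> skip
r=41=101001 popcount=3 -> skip
r=42=101010 popcount=3 -> skip
r=43=101011 popcount=4 -> skip
r=44=101100 popcount=3 -> skip
r=45=101101 popcount=4 -> skip
r=46=101110 popcount=4 -> skip
r=47=101111 popcount=5 -> skip
r=48=110000 popcount=2 -> skip
r=49=110001 popcount=3 -> skip
r=50=110010 popcount=3 -> skip
r=51=110011 popcount=4 -> skip
r=52=110100 popcount=3 -> skip
r=53=110101 popcount=4 -> skip
r=54=110110 popcount=4 -> skip
r=55=110111 popcount=5 -> skip
r=56=111000 popcount=3 -> skip
r=57=111001 popcount=4 -> skip
r=58=111010 popcount=4 -> skip
r=59=111011 popcount=5 -> skip
r=60=111100 popcount=4 -> skip
r=61=111101 popcount=5 -> skip
r=62=111110 popcount=5 -> skip
r=63=111111 popcount=6 -> skip
r=64=1000000 popcount=1 -> skip
r=65=1000001 popcount=2 -> skip
Kept rows: none

Answer: none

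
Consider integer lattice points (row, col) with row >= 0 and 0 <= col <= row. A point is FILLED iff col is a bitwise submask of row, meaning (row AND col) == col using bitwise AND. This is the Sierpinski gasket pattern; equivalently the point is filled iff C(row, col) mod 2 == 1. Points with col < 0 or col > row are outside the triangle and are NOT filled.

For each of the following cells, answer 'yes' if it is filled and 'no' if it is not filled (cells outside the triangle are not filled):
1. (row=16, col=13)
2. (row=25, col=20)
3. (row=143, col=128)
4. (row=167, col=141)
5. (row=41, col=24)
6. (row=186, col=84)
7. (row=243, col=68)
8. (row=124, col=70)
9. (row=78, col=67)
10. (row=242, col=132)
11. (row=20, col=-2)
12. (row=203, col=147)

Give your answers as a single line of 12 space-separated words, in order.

Answer: no no yes no no no no no no no no no

Derivation:
(16,13): row=0b10000, col=0b1101, row AND col = 0b0 = 0; 0 != 13 -> empty
(25,20): row=0b11001, col=0b10100, row AND col = 0b10000 = 16; 16 != 20 -> empty
(143,128): row=0b10001111, col=0b10000000, row AND col = 0b10000000 = 128; 128 == 128 -> filled
(167,141): row=0b10100111, col=0b10001101, row AND col = 0b10000101 = 133; 133 != 141 -> empty
(41,24): row=0b101001, col=0b11000, row AND col = 0b1000 = 8; 8 != 24 -> empty
(186,84): row=0b10111010, col=0b1010100, row AND col = 0b10000 = 16; 16 != 84 -> empty
(243,68): row=0b11110011, col=0b1000100, row AND col = 0b1000000 = 64; 64 != 68 -> empty
(124,70): row=0b1111100, col=0b1000110, row AND col = 0b1000100 = 68; 68 != 70 -> empty
(78,67): row=0b1001110, col=0b1000011, row AND col = 0b1000010 = 66; 66 != 67 -> empty
(242,132): row=0b11110010, col=0b10000100, row AND col = 0b10000000 = 128; 128 != 132 -> empty
(20,-2): col outside [0, 20] -> not filled
(203,147): row=0b11001011, col=0b10010011, row AND col = 0b10000011 = 131; 131 != 147 -> empty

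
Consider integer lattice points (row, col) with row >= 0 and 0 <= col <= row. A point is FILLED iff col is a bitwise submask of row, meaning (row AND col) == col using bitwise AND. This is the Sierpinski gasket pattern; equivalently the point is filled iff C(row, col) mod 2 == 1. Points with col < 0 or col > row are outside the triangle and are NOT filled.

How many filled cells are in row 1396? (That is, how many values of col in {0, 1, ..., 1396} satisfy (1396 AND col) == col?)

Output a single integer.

Answer: 64

Derivation:
1396 in binary = 10101110100
popcount(1396) = number of 1-bits in 10101110100 = 6
A col c satisfies (1396 AND c) == c iff every set bit of c is also set in 1396; each of the 6 set bits of 1396 can independently be on or off in c.
count = 2^6 = 64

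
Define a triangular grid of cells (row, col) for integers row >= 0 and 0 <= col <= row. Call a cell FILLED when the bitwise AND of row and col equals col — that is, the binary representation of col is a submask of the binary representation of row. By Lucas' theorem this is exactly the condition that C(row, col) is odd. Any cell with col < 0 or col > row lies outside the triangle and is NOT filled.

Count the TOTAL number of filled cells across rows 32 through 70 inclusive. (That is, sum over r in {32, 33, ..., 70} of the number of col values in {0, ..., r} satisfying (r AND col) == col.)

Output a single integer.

Answer: 524

Derivation:
r32=100000 pc1: +2 =2
r33=100001 pc2: +4 =6
r34=100010 pc2: +4 =10
r35=100011 pc3: +8 =18
r36=100100 pc2: +4 =22
r37=100101 pc3: +8 =30
r38=100110 pc3: +8 =38
r39=100111 pc4: +16 =54
r40=101000 pc2: +4 =58
r41=101001 pc3: +8 =66
r42=101010 pc3: +8 =74
r43=101011 pc4: +16 =90
r44=101100 pc3: +8 =98
r45=101101 pc4: +16 =114
r46=101110 pc4: +16 =130
r47=101111 pc5: +32 =162
r48=110000 pc2: +4 =166
r49=110001 pc3: +8 =174
r50=110010 pc3: +8 =182
r51=110011 pc4: +16 =198
r52=110100 pc3: +8 =206
r53=110101 pc4: +16 =222
r54=110110 pc4: +16 =238
r55=110111 pc5: +32 =270
r56=111000 pc3: +8 =278
r57=111001 pc4: +16 =294
r58=111010 pc4: +16 =310
r59=111011 pc5: +32 =342
r60=111100 pc4: +16 =358
r61=111101 pc5: +32 =390
r62=111110 pc5: +32 =422
r63=111111 pc6: +64 =486
r64=1000000 pc1: +2 =488
r65=1000001 pc2: +4 =492
r66=1000010 pc2: +4 =496
r67=1000011 pc3: +8 =504
r68=1000100 pc2: +4 =508
r69=1000101 pc3: +8 =516
r70=1000110 pc3: +8 =524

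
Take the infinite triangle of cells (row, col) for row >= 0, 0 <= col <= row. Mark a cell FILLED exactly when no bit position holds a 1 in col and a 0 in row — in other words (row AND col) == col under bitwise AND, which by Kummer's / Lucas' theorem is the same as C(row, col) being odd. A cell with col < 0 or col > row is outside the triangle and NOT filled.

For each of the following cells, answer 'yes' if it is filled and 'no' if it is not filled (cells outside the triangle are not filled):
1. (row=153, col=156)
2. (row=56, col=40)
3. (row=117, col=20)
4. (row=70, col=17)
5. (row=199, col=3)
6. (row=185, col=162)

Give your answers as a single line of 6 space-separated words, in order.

(153,156): col outside [0, 153] -> not filled
(56,40): row=0b111000, col=0b101000, row AND col = 0b101000 = 40; 40 == 40 -> filled
(117,20): row=0b1110101, col=0b10100, row AND col = 0b10100 = 20; 20 == 20 -> filled
(70,17): row=0b1000110, col=0b10001, row AND col = 0b0 = 0; 0 != 17 -> empty
(199,3): row=0b11000111, col=0b11, row AND col = 0b11 = 3; 3 == 3 -> filled
(185,162): row=0b10111001, col=0b10100010, row AND col = 0b10100000 = 160; 160 != 162 -> empty

Answer: no yes yes no yes no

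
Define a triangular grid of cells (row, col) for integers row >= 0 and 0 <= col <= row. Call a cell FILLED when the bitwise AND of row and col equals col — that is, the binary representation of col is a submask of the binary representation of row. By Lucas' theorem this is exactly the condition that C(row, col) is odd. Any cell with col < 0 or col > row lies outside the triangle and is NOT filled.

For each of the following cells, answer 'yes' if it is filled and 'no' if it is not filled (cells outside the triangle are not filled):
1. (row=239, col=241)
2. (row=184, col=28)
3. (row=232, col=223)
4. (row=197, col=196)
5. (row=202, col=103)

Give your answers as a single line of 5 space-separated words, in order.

(239,241): col outside [0, 239] -> not filled
(184,28): row=0b10111000, col=0b11100, row AND col = 0b11000 = 24; 24 != 28 -> empty
(232,223): row=0b11101000, col=0b11011111, row AND col = 0b11001000 = 200; 200 != 223 -> empty
(197,196): row=0b11000101, col=0b11000100, row AND col = 0b11000100 = 196; 196 == 196 -> filled
(202,103): row=0b11001010, col=0b1100111, row AND col = 0b1000010 = 66; 66 != 103 -> empty

Answer: no no no yes no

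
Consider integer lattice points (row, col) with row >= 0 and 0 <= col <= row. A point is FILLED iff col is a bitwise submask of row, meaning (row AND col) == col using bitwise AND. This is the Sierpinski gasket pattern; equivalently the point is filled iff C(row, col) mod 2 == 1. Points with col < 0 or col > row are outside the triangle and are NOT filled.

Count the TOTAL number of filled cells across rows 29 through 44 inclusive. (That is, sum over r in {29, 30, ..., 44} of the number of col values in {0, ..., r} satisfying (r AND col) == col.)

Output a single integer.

r29=11101 pc4: +16 =16
r30=11110 pc4: +16 =32
r31=11111 pc5: +32 =64
r32=100000 pc1: +2 =66
r33=100001 pc2: +4 =70
r34=100010 pc2: +4 =74
r35=100011 pc3: +8 =82
r36=100100 pc2: +4 =86
r37=100101 pc3: +8 =94
r38=100110 pc3: +8 =102
r39=100111 pc4: +16 =118
r40=101000 pc2: +4 =122
r41=101001 pc3: +8 =130
r42=101010 pc3: +8 =138
r43=101011 pc4: +16 =154
r44=101100 pc3: +8 =162

Answer: 162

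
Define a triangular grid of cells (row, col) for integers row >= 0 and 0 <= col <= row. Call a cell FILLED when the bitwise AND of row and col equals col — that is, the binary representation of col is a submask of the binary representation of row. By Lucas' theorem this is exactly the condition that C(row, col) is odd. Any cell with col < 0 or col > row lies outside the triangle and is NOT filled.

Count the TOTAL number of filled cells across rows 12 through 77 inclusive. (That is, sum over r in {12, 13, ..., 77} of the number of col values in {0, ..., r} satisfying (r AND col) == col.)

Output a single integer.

r12=1100 pc2: +4 =4
r13=1101 pc3: +8 =12
r14=1110 pc3: +8 =20
r15=1111 pc4: +16 =36
r16=10000 pc1: +2 =38
r17=10001 pc2: +4 =42
r18=10010 pc2: +4 =46
r19=10011 pc3: +8 =54
r20=10100 pc2: +4 =58
r21=10101 pc3: +8 =66
r22=10110 pc3: +8 =74
r23=10111 pc4: +16 =90
r24=11000 pc2: +4 =94
r25=11001 pc3: +8 =102
r26=11010 pc3: +8 =110
r27=11011 pc4: +16 =126
r28=11100 pc3: +8 =134
r29=11101 pc4: +16 =150
r30=11110 pc4: +16 =166
r31=11111 pc5: +32 =198
r32=100000 pc1: +2 =200
r33=100001 pc2: +4 =204
r34=100010 pc2: +4 =208
r35=100011 pc3: +8 =216
r36=100100 pc2: +4 =220
r37=100101 pc3: +8 =228
r38=100110 pc3: +8 =236
r39=100111 pc4: +16 =252
r40=101000 pc2: +4 =256
r41=101001 pc3: +8 =264
r42=101010 pc3: +8 =272
r43=101011 pc4: +16 =288
r44=101100 pc3: +8 =296
r45=101101 pc4: +16 =312
r46=101110 pc4: +16 =328
r47=101111 pc5: +32 =360
r48=110000 pc2: +4 =364
r49=110001 pc3: +8 =372
r50=110010 pc3: +8 =380
r51=110011 pc4: +16 =396
r52=110100 pc3: +8 =404
r53=110101 pc4: +16 =420
r54=110110 pc4: +16 =436
r55=110111 pc5: +32 =468
r56=111000 pc3: +8 =476
r57=111001 pc4: +16 =492
r58=111010 pc4: +16 =508
r59=111011 pc5: +32 =540
r60=111100 pc4: +16 =556
r61=111101 pc5: +32 =588
r62=111110 pc5: +32 =620
r63=111111 pc6: +64 =684
r64=1000000 pc1: +2 =686
r65=1000001 pc2: +4 =690
r66=1000010 pc2: +4 =694
r67=1000011 pc3: +8 =702
r68=1000100 pc2: +4 =706
r69=1000101 pc3: +8 =714
r70=1000110 pc3: +8 =722
r71=1000111 pc4: +16 =738
r72=1001000 pc2: +4 =742
r73=1001001 pc3: +8 =750
r74=1001010 pc3: +8 =758
r75=1001011 pc4: +16 =774
r76=1001100 pc3: +8 =782
r77=1001101 pc4: +16 =798

Answer: 798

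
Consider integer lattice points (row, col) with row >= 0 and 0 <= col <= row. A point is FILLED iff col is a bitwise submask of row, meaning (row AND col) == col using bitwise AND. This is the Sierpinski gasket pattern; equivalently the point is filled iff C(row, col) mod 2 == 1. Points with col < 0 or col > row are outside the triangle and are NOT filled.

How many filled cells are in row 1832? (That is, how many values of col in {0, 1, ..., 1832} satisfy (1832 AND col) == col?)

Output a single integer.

Answer: 32

Derivation:
1832 in binary = 11100101000
popcount(1832) = number of 1-bits in 11100101000 = 5
A col c satisfies (1832 AND c) == c iff every set bit of c is also set in 1832; each of the 5 set bits of 1832 can independently be on or off in c.
count = 2^5 = 32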